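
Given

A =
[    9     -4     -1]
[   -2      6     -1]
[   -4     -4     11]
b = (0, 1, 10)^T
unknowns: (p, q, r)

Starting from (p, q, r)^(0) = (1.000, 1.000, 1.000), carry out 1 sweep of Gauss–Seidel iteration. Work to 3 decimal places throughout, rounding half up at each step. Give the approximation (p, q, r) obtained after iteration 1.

Iteration 1:
  p = (0 - (-4)·1.000 - (-1)·1.000) / (9) = 0.556
  q = (1 - (-2)·0.556 - (-1)·1.000) / (6) = 0.519
  r = (10 - (-4)·0.556 - (-4)·0.519) / (11) = 1.300

(0.556, 0.519, 1.300)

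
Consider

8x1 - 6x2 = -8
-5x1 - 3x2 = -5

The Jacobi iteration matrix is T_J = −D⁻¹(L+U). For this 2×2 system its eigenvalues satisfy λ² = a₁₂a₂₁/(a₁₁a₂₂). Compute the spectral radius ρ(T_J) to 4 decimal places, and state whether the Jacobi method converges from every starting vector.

1.1180

a₁₂a₂₁/(a₁₁a₂₂) = (-6)·(-5) / ((8)·(-3)) = -1.250000
ρ = √|-1.250000| = √1.250000 = 1.1180
ρ > 1, so Jacobi diverges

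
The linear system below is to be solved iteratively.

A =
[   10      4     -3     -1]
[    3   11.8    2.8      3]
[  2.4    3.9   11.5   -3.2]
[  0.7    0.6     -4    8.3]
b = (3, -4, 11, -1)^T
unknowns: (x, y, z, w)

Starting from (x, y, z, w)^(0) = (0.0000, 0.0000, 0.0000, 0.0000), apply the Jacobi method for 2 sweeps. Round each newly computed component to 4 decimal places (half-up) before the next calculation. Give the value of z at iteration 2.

Iteration 1:
  x = (3 - (4)·0.0000 - (-3)·0.0000 - (-1)·0.0000) / (10) = 0.3000
  y = (-4 - (3)·0.0000 - (2.8)·0.0000 - (3)·0.0000) / (11.8) = -0.3390
  z = (11 - (2.4)·0.0000 - (3.9)·0.0000 - (-3.2)·0.0000) / (11.5) = 0.9565
  w = (-1 - (0.7)·0.0000 - (0.6)·0.0000 - (-4)·0.0000) / (8.3) = -0.1205
Iteration 2:
  x = (3 - (4)·-0.3390 - (-3)·0.9565 - (-1)·-0.1205) / (10) = 0.7105
  y = (-4 - (3)·0.3000 - (2.8)·0.9565 - (3)·-0.1205) / (11.8) = -0.6116
  z = (11 - (2.4)·0.3000 - (3.9)·-0.3390 - (-3.2)·-0.1205) / (11.5) = 0.9753
  w = (-1 - (0.7)·0.3000 - (0.6)·-0.3390 - (-4)·0.9565) / (8.3) = 0.3397

0.9753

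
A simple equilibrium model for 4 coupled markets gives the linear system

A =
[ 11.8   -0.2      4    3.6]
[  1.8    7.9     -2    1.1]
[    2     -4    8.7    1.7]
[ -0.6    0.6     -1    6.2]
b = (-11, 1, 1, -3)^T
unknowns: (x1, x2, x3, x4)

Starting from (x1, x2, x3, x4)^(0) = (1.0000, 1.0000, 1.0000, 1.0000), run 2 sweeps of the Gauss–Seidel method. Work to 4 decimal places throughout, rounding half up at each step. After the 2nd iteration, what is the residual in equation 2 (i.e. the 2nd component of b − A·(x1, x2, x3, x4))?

Iteration 1:
  x1 = (-11 - (-0.2)·1.0000 - (4)·1.0000 - (3.6)·1.0000) / (11.8) = -1.5593
  x2 = (1 - (1.8)·-1.5593 - (-2)·1.0000 - (1.1)·1.0000) / (7.9) = 0.5958
  x3 = (1 - (2)·-1.5593 - (-4)·0.5958 - (1.7)·1.0000) / (8.7) = 0.5519
  x4 = (-3 - (-0.6)·-1.5593 - (0.6)·0.5958 - (-1)·0.5519) / (6.2) = -0.6034
Iteration 2:
  x1 = (-11 - (-0.2)·0.5958 - (4)·0.5519 - (3.6)·-0.6034) / (11.8) = -0.9251
  x2 = (1 - (1.8)·-0.9251 - (-2)·0.5519 - (1.1)·-0.6034) / (7.9) = 0.5611
  x3 = (1 - (2)·-0.9251 - (-4)·0.5611 - (1.7)·-0.6034) / (8.7) = 0.7035
  x4 = (-3 - (-0.6)·-0.9251 - (0.6)·0.5611 - (-1)·0.7035) / (6.2) = -0.5142
Residual b − A·x = (-0.9345, 0.2051, -0.1517, -0.0002)

0.2051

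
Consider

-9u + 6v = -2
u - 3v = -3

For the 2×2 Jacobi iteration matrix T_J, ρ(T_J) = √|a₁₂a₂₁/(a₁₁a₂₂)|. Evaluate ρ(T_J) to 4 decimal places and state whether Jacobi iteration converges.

0.4714

a₁₂a₂₁/(a₁₁a₂₂) = (6)·(1) / ((-9)·(-3)) = 0.222222
ρ = √|0.222222| = √0.222222 = 0.4714
ρ < 1, so Jacobi converges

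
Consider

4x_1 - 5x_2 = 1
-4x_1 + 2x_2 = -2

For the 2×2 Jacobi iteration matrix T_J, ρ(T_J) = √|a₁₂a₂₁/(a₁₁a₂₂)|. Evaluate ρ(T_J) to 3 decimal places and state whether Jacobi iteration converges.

1.581

a₁₂a₂₁/(a₁₁a₂₂) = (-5)·(-4) / ((4)·(2)) = 2.500000
ρ = √|2.500000| = √2.500000 = 1.581
ρ > 1, so Jacobi diverges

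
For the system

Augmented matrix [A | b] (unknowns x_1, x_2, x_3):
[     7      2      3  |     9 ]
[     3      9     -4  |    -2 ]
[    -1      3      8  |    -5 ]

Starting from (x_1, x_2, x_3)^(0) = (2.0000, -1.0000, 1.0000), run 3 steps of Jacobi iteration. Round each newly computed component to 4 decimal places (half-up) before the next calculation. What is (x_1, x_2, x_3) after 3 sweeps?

(1.5933, -0.8333, -0.2222)

Iteration 1:
  x_1 = (9 - (2)·-1.0000 - (3)·1.0000) / (7) = 1.1429
  x_2 = (-2 - (3)·2.0000 - (-4)·1.0000) / (9) = -0.4444
  x_3 = (-5 - (-1)·2.0000 - (3)·-1.0000) / (8) = 0.0000
Iteration 2:
  x_1 = (9 - (2)·-0.4444 - (3)·0.0000) / (7) = 1.4127
  x_2 = (-2 - (3)·1.1429 - (-4)·0.0000) / (9) = -0.6032
  x_3 = (-5 - (-1)·1.1429 - (3)·-0.4444) / (8) = -0.3155
Iteration 3:
  x_1 = (9 - (2)·-0.6032 - (3)·-0.3155) / (7) = 1.5933
  x_2 = (-2 - (3)·1.4127 - (-4)·-0.3155) / (9) = -0.8333
  x_3 = (-5 - (-1)·1.4127 - (3)·-0.6032) / (8) = -0.2222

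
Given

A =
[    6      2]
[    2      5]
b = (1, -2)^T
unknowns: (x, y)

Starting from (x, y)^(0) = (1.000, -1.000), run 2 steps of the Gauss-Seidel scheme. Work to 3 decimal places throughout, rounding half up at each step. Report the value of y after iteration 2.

Iteration 1:
  x = (1 - (2)·-1.000) / (6) = 0.500
  y = (-2 - (2)·0.500) / (5) = -0.600
Iteration 2:
  x = (1 - (2)·-0.600) / (6) = 0.367
  y = (-2 - (2)·0.367) / (5) = -0.547

-0.547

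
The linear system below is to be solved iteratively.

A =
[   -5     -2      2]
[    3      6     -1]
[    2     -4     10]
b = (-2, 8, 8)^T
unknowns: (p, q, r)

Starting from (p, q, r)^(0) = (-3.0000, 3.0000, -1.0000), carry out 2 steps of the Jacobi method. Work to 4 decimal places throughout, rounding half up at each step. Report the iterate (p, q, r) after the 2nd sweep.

(0.3733, 2.3667, 2.1067)

Iteration 1:
  p = (-2 - (-2)·3.0000 - (2)·-1.0000) / (-5) = -1.2000
  q = (8 - (3)·-3.0000 - (-1)·-1.0000) / (6) = 2.6667
  r = (8 - (2)·-3.0000 - (-4)·3.0000) / (10) = 2.6000
Iteration 2:
  p = (-2 - (-2)·2.6667 - (2)·2.6000) / (-5) = 0.3733
  q = (8 - (3)·-1.2000 - (-1)·2.6000) / (6) = 2.3667
  r = (8 - (2)·-1.2000 - (-4)·2.6667) / (10) = 2.1067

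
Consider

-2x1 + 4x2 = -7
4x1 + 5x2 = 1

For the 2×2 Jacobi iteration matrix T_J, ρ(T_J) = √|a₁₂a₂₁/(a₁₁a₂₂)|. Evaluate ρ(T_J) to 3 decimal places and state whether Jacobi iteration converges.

1.265

a₁₂a₂₁/(a₁₁a₂₂) = (4)·(4) / ((-2)·(5)) = -1.600000
ρ = √|-1.600000| = √1.600000 = 1.265
ρ > 1, so Jacobi diverges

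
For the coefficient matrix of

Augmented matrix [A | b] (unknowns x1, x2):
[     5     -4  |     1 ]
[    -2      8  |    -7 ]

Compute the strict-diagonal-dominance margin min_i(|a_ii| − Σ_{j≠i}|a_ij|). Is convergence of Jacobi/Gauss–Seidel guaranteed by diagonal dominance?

row 1: |5| − (4) = 1
row 2: |8| − (2) = 6
minimum over rows = 1 → strictly diagonally dominant (convergence guaranteed)

1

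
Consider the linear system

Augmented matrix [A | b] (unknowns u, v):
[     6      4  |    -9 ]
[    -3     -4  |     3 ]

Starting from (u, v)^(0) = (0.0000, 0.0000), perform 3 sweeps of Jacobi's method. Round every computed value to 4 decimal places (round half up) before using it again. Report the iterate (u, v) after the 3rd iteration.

Iteration 1:
  u = (-9 - (4)·0.0000) / (6) = -1.5000
  v = (3 - (-3)·0.0000) / (-4) = -0.7500
Iteration 2:
  u = (-9 - (4)·-0.7500) / (6) = -1.0000
  v = (3 - (-3)·-1.5000) / (-4) = 0.3750
Iteration 3:
  u = (-9 - (4)·0.3750) / (6) = -1.7500
  v = (3 - (-3)·-1.0000) / (-4) = 0.0000

(-1.7500, 0.0000)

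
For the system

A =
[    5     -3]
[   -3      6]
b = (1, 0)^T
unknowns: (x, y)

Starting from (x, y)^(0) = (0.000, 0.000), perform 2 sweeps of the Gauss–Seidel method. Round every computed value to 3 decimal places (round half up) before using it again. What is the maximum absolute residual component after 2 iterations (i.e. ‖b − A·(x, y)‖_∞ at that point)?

Iteration 1:
  x = (1 - (-3)·0.000) / (5) = 0.200
  y = (0 - (-3)·0.200) / (6) = 0.100
Iteration 2:
  x = (1 - (-3)·0.100) / (5) = 0.260
  y = (0 - (-3)·0.260) / (6) = 0.130
Residual b − A·x = (0.090, 0.000); ∞-norm = 0.090

0.090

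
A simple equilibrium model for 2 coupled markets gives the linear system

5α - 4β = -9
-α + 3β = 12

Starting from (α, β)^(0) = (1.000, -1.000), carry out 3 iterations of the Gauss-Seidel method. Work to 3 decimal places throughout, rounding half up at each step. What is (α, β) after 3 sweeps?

Iteration 1:
  α = (-9 - (-4)·-1.000) / (5) = -2.600
  β = (12 - (-1)·-2.600) / (3) = 3.133
Iteration 2:
  α = (-9 - (-4)·3.133) / (5) = 0.706
  β = (12 - (-1)·0.706) / (3) = 4.235
Iteration 3:
  α = (-9 - (-4)·4.235) / (5) = 1.588
  β = (12 - (-1)·1.588) / (3) = 4.529

(1.588, 4.529)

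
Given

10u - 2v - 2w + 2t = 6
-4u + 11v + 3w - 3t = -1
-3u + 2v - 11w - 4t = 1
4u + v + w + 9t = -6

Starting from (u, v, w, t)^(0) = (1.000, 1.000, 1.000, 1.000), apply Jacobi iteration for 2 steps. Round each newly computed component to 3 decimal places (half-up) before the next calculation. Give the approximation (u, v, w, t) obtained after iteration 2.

(0.812, -0.015, 0.225, -0.992)

Iteration 1:
  u = (6 - (-2)·1.000 - (-2)·1.000 - (2)·1.000) / (10) = 0.800
  v = (-1 - (-4)·1.000 - (3)·1.000 - (-3)·1.000) / (11) = 0.273
  w = (1 - (-3)·1.000 - (2)·1.000 - (-4)·1.000) / (-11) = -0.545
  t = (-6 - (4)·1.000 - (1)·1.000 - (1)·1.000) / (9) = -1.333
Iteration 2:
  u = (6 - (-2)·0.273 - (-2)·-0.545 - (2)·-1.333) / (10) = 0.812
  v = (-1 - (-4)·0.800 - (3)·-0.545 - (-3)·-1.333) / (11) = -0.015
  w = (1 - (-3)·0.800 - (2)·0.273 - (-4)·-1.333) / (-11) = 0.225
  t = (-6 - (4)·0.800 - (1)·0.273 - (1)·-0.545) / (9) = -0.992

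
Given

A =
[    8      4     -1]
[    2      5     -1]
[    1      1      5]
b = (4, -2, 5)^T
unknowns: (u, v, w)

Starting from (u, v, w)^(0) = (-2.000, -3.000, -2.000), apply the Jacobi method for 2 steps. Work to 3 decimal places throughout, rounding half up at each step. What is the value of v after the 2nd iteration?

Iteration 1:
  u = (4 - (4)·-3.000 - (-1)·-2.000) / (8) = 1.750
  v = (-2 - (2)·-2.000 - (-1)·-2.000) / (5) = 0.000
  w = (5 - (1)·-2.000 - (1)·-3.000) / (5) = 2.000
Iteration 2:
  u = (4 - (4)·0.000 - (-1)·2.000) / (8) = 0.750
  v = (-2 - (2)·1.750 - (-1)·2.000) / (5) = -0.700
  w = (5 - (1)·1.750 - (1)·0.000) / (5) = 0.650

-0.700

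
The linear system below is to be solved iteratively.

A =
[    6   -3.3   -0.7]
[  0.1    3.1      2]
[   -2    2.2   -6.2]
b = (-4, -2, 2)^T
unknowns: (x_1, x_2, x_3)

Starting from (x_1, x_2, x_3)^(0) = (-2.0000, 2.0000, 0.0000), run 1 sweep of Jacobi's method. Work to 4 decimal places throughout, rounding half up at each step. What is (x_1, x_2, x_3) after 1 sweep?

Iteration 1:
  x_1 = (-4 - (-3.3)·2.0000 - (-0.7)·0.0000) / (6) = 0.4333
  x_2 = (-2 - (0.1)·-2.0000 - (2)·0.0000) / (3.1) = -0.5806
  x_3 = (2 - (-2)·-2.0000 - (2.2)·2.0000) / (-6.2) = 1.0323

(0.4333, -0.5806, 1.0323)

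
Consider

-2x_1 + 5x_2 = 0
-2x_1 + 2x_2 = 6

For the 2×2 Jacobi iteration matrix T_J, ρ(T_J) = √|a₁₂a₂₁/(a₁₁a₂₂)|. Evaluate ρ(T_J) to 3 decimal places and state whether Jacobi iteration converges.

a₁₂a₂₁/(a₁₁a₂₂) = (5)·(-2) / ((-2)·(2)) = 2.500000
ρ = √|2.500000| = √2.500000 = 1.581
ρ > 1, so Jacobi diverges

1.581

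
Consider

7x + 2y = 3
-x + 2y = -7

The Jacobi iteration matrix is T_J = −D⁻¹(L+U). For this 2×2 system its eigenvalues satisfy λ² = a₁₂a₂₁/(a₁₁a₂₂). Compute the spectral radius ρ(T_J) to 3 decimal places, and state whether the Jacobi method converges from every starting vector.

a₁₂a₂₁/(a₁₁a₂₂) = (2)·(-1) / ((7)·(2)) = -0.142857
ρ = √|-0.142857| = √0.142857 = 0.378
ρ < 1, so Jacobi converges

0.378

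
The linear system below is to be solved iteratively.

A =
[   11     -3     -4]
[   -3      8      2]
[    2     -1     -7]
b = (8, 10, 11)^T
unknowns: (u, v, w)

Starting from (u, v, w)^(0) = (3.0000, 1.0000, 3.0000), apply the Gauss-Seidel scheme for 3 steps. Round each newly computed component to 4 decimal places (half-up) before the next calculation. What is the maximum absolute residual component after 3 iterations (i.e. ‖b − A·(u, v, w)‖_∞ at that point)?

Iteration 1:
  u = (8 - (-3)·1.0000 - (-4)·3.0000) / (11) = 2.0909
  v = (10 - (-3)·2.0909 - (2)·3.0000) / (8) = 1.2841
  w = (11 - (2)·2.0909 - (-1)·1.2841) / (-7) = -1.1575
Iteration 2:
  u = (8 - (-3)·1.2841 - (-4)·-1.1575) / (11) = 0.6566
  v = (10 - (-3)·0.6566 - (2)·-1.1575) / (8) = 1.7856
  w = (11 - (2)·0.6566 - (-1)·1.7856) / (-7) = -1.6389
Iteration 3:
  u = (8 - (-3)·1.7856 - (-4)·-1.6389) / (11) = 0.6183
  v = (10 - (-3)·0.6183 - (2)·-1.6389) / (8) = 1.8916
  w = (11 - (2)·0.6183 - (-1)·1.8916) / (-7) = -1.6650
Residual b − A·x = (0.2135, 0.0521, 0.0000); ∞-norm = 0.2135

0.2135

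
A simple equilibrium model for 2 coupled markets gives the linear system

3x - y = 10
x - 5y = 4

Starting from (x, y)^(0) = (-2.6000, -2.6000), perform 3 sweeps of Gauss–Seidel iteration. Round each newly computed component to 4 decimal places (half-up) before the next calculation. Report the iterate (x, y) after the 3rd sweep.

Iteration 1:
  x = (10 - (-1)·-2.6000) / (3) = 2.4667
  y = (4 - (1)·2.4667) / (-5) = -0.3067
Iteration 2:
  x = (10 - (-1)·-0.3067) / (3) = 3.2311
  y = (4 - (1)·3.2311) / (-5) = -0.1538
Iteration 3:
  x = (10 - (-1)·-0.1538) / (3) = 3.2821
  y = (4 - (1)·3.2821) / (-5) = -0.1436

(3.2821, -0.1436)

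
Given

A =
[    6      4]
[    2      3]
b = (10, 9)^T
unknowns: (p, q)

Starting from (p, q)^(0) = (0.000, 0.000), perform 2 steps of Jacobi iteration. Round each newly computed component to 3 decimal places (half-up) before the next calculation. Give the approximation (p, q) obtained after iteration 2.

(-0.333, 1.889)

Iteration 1:
  p = (10 - (4)·0.000) / (6) = 1.667
  q = (9 - (2)·0.000) / (3) = 3.000
Iteration 2:
  p = (10 - (4)·3.000) / (6) = -0.333
  q = (9 - (2)·1.667) / (3) = 1.889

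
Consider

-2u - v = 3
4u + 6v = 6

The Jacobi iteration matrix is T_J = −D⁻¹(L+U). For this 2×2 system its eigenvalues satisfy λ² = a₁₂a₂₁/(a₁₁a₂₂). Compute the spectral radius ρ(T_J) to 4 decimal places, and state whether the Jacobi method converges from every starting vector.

0.5774

a₁₂a₂₁/(a₁₁a₂₂) = (-1)·(4) / ((-2)·(6)) = 0.333333
ρ = √|0.333333| = √0.333333 = 0.5774
ρ < 1, so Jacobi converges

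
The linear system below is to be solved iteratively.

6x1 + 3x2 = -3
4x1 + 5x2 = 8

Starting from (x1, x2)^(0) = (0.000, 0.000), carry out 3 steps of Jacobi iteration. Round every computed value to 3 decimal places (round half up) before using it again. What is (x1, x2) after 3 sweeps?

Iteration 1:
  x1 = (-3 - (3)·0.000) / (6) = -0.500
  x2 = (8 - (4)·0.000) / (5) = 1.600
Iteration 2:
  x1 = (-3 - (3)·1.600) / (6) = -1.300
  x2 = (8 - (4)·-0.500) / (5) = 2.000
Iteration 3:
  x1 = (-3 - (3)·2.000) / (6) = -1.500
  x2 = (8 - (4)·-1.300) / (5) = 2.640

(-1.500, 2.640)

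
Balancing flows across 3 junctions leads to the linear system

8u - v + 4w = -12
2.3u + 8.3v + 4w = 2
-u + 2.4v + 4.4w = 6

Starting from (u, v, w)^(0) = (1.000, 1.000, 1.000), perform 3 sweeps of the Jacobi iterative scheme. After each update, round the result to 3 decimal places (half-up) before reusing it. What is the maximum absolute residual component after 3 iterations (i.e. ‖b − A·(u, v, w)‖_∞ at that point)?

1.866

Iteration 1:
  u = (-12 - (-1)·1.000 - (4)·1.000) / (8) = -1.875
  v = (2 - (2.3)·1.000 - (4)·1.000) / (8.3) = -0.518
  w = (6 - (-1)·1.000 - (2.4)·1.000) / (4.4) = 1.045
Iteration 2:
  u = (-12 - (-1)·-0.518 - (4)·1.045) / (8) = -2.087
  v = (2 - (2.3)·-1.875 - (4)·1.045) / (8.3) = 0.257
  w = (6 - (-1)·-1.875 - (2.4)·-0.518) / (4.4) = 1.220
Iteration 3:
  u = (-12 - (-1)·0.257 - (4)·1.220) / (8) = -2.078
  v = (2 - (2.3)·-2.087 - (4)·1.220) / (8.3) = 0.231
  w = (6 - (-1)·-2.087 - (2.4)·0.257) / (4.4) = 0.749
Residual b − A·x = (1.859, 1.866, 0.072); ∞-norm = 1.866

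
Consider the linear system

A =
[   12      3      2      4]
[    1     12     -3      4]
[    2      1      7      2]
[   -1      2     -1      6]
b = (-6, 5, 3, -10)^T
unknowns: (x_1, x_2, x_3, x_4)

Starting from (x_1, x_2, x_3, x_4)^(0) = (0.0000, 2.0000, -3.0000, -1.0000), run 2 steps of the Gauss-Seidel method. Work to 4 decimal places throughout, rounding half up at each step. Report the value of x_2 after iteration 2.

Iteration 1:
  x_1 = (-6 - (3)·2.0000 - (2)·-3.0000 - (4)·-1.0000) / (12) = -0.1667
  x_2 = (5 - (1)·-0.1667 - (-3)·-3.0000 - (4)·-1.0000) / (12) = 0.0139
  x_3 = (3 - (2)·-0.1667 - (1)·0.0139 - (2)·-1.0000) / (7) = 0.7599
  x_4 = (-10 - (-1)·-0.1667 - (2)·0.0139 - (-1)·0.7599) / (6) = -1.5724
Iteration 2:
  x_1 = (-6 - (3)·0.0139 - (2)·0.7599 - (4)·-1.5724) / (12) = -0.1060
  x_2 = (5 - (1)·-0.1060 - (-3)·0.7599 - (4)·-1.5724) / (12) = 1.1396
  x_3 = (3 - (2)·-0.1060 - (1)·1.1396 - (2)·-1.5724) / (7) = 0.7453
  x_4 = (-10 - (-1)·-0.1060 - (2)·1.1396 - (-1)·0.7453) / (6) = -1.9400

1.1396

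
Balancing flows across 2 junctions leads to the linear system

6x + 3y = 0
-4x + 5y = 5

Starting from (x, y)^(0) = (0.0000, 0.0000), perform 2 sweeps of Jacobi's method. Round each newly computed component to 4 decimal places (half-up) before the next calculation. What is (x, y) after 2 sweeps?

Iteration 1:
  x = (0 - (3)·0.0000) / (6) = 0.0000
  y = (5 - (-4)·0.0000) / (5) = 1.0000
Iteration 2:
  x = (0 - (3)·1.0000) / (6) = -0.5000
  y = (5 - (-4)·0.0000) / (5) = 1.0000

(-0.5000, 1.0000)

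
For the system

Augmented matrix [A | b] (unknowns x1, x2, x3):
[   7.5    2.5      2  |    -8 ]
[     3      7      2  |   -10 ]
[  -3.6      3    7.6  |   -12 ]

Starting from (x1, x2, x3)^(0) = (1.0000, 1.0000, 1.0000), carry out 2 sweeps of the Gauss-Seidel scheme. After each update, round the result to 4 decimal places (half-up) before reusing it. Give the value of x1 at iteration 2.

-0.2070

Iteration 1:
  x1 = (-8 - (2.5)·1.0000 - (2)·1.0000) / (7.5) = -1.6667
  x2 = (-10 - (3)·-1.6667 - (2)·1.0000) / (7) = -1.0000
  x3 = (-12 - (-3.6)·-1.6667 - (3)·-1.0000) / (7.6) = -1.9737
Iteration 2:
  x1 = (-8 - (2.5)·-1.0000 - (2)·-1.9737) / (7.5) = -0.2070
  x2 = (-10 - (3)·-0.2070 - (2)·-1.9737) / (7) = -0.7759
  x3 = (-12 - (-3.6)·-0.2070 - (3)·-0.7759) / (7.6) = -1.3707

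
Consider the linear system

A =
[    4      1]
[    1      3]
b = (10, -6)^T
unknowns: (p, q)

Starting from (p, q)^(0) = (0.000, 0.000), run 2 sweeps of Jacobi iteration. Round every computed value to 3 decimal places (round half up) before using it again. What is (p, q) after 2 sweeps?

Iteration 1:
  p = (10 - (1)·0.000) / (4) = 2.500
  q = (-6 - (1)·0.000) / (3) = -2.000
Iteration 2:
  p = (10 - (1)·-2.000) / (4) = 3.000
  q = (-6 - (1)·2.500) / (3) = -2.833

(3.000, -2.833)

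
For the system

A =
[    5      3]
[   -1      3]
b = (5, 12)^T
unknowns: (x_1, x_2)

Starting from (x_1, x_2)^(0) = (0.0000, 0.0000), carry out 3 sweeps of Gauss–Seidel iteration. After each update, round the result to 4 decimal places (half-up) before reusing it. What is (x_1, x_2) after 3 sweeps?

(-1.0800, 3.6400)

Iteration 1:
  x_1 = (5 - (3)·0.0000) / (5) = 1.0000
  x_2 = (12 - (-1)·1.0000) / (3) = 4.3333
Iteration 2:
  x_1 = (5 - (3)·4.3333) / (5) = -1.6000
  x_2 = (12 - (-1)·-1.6000) / (3) = 3.4667
Iteration 3:
  x_1 = (5 - (3)·3.4667) / (5) = -1.0800
  x_2 = (12 - (-1)·-1.0800) / (3) = 3.6400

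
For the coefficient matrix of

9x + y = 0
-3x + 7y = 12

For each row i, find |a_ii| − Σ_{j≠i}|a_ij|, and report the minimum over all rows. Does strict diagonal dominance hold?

row 1: |9| − (1) = 8
row 2: |7| − (3) = 4
minimum over rows = 4 → strictly diagonally dominant (convergence guaranteed)

4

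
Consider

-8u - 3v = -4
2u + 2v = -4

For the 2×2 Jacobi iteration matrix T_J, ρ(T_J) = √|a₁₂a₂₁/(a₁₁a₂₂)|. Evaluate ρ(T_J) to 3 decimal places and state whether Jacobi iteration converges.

a₁₂a₂₁/(a₁₁a₂₂) = (-3)·(2) / ((-8)·(2)) = 0.375000
ρ = √|0.375000| = √0.375000 = 0.612
ρ < 1, so Jacobi converges

0.612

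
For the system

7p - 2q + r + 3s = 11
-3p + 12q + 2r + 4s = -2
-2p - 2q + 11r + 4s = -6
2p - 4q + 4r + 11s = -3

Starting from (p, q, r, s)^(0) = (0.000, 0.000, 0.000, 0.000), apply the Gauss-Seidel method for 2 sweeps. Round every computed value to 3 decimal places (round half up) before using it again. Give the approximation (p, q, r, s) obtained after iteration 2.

(1.837, 0.461, 0.017, -0.445)

Iteration 1:
  p = (11 - (-2)·0.000 - (1)·0.000 - (3)·0.000) / (7) = 1.571
  q = (-2 - (-3)·1.571 - (2)·0.000 - (4)·0.000) / (12) = 0.226
  r = (-6 - (-2)·1.571 - (-2)·0.226 - (4)·0.000) / (11) = -0.219
  s = (-3 - (2)·1.571 - (-4)·0.226 - (4)·-0.219) / (11) = -0.397
Iteration 2:
  p = (11 - (-2)·0.226 - (1)·-0.219 - (3)·-0.397) / (7) = 1.837
  q = (-2 - (-3)·1.837 - (2)·-0.219 - (4)·-0.397) / (12) = 0.461
  r = (-6 - (-2)·1.837 - (-2)·0.461 - (4)·-0.397) / (11) = 0.017
  s = (-3 - (2)·1.837 - (-4)·0.461 - (4)·0.017) / (11) = -0.445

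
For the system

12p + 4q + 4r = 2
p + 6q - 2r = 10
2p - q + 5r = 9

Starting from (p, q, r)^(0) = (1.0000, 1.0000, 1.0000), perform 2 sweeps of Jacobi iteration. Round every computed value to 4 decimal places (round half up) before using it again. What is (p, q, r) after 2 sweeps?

(-0.9778, 2.2833, 2.3667)

Iteration 1:
  p = (2 - (4)·1.0000 - (4)·1.0000) / (12) = -0.5000
  q = (10 - (1)·1.0000 - (-2)·1.0000) / (6) = 1.8333
  r = (9 - (2)·1.0000 - (-1)·1.0000) / (5) = 1.6000
Iteration 2:
  p = (2 - (4)·1.8333 - (4)·1.6000) / (12) = -0.9778
  q = (10 - (1)·-0.5000 - (-2)·1.6000) / (6) = 2.2833
  r = (9 - (2)·-0.5000 - (-1)·1.8333) / (5) = 2.3667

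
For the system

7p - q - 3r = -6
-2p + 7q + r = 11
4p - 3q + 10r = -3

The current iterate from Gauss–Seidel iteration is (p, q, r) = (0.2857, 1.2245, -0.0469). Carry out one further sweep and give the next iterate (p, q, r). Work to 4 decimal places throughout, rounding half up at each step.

One sweep:
  p = (-6 - (-1)·1.2245 - (-3)·-0.0469) / (7) = -0.7023
  q = (11 - (-2)·-0.7023 - (1)·-0.0469) / (7) = 1.3775
  r = (-3 - (4)·-0.7023 - (-3)·1.3775) / (10) = 0.3942

(-0.7023, 1.3775, 0.3942)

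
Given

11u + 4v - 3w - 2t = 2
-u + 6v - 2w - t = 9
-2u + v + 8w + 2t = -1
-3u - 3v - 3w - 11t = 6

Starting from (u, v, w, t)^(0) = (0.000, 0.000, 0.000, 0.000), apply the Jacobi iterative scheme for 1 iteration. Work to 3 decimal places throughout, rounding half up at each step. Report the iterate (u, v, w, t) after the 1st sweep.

(0.182, 1.500, -0.125, -0.545)

Iteration 1:
  u = (2 - (4)·0.000 - (-3)·0.000 - (-2)·0.000) / (11) = 0.182
  v = (9 - (-1)·0.000 - (-2)·0.000 - (-1)·0.000) / (6) = 1.500
  w = (-1 - (-2)·0.000 - (1)·0.000 - (2)·0.000) / (8) = -0.125
  t = (6 - (-3)·0.000 - (-3)·0.000 - (-3)·0.000) / (-11) = -0.545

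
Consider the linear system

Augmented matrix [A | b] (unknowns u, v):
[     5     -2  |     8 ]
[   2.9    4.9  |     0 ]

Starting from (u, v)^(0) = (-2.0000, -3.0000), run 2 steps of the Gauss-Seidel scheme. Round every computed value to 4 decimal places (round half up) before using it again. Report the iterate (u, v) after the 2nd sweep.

(1.5053, -0.8909)

Iteration 1:
  u = (8 - (-2)·-3.0000) / (5) = 0.4000
  v = (0 - (2.9)·0.4000) / (4.9) = -0.2367
Iteration 2:
  u = (8 - (-2)·-0.2367) / (5) = 1.5053
  v = (0 - (2.9)·1.5053) / (4.9) = -0.8909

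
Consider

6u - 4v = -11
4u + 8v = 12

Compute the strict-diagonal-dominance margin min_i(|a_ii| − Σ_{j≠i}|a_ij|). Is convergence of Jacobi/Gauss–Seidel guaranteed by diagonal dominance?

row 1: |6| − (4) = 2
row 2: |8| − (4) = 4
minimum over rows = 2 → strictly diagonally dominant (convergence guaranteed)

2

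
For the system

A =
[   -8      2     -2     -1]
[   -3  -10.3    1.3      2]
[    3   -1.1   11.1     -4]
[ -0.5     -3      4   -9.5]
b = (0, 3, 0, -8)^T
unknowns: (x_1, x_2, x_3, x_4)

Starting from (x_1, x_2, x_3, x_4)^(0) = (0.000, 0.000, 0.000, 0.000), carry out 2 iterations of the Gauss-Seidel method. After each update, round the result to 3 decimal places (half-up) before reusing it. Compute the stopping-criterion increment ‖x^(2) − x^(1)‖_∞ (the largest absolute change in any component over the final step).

Iteration 1:
  x_1 = (0 - (2)·0.000 - (-2)·0.000 - (-1)·0.000) / (-8) = 0.000
  x_2 = (3 - (-3)·0.000 - (1.3)·0.000 - (2)·0.000) / (-10.3) = -0.291
  x_3 = (0 - (3)·0.000 - (-1.1)·-0.291 - (-4)·0.000) / (11.1) = -0.029
  x_4 = (-8 - (-0.5)·0.000 - (-3)·-0.291 - (4)·-0.029) / (-9.5) = 0.922
Iteration 2:
  x_1 = (0 - (2)·-0.291 - (-2)·-0.029 - (-1)·0.922) / (-8) = -0.181
  x_2 = (3 - (-3)·-0.181 - (1.3)·-0.029 - (2)·0.922) / (-10.3) = -0.063
  x_3 = (0 - (3)·-0.181 - (-1.1)·-0.063 - (-4)·0.922) / (11.1) = 0.375
  x_4 = (-8 - (-0.5)·-0.181 - (-3)·-0.063 - (4)·0.375) / (-9.5) = 1.029
Change: (-0.181, 0.228, 0.404, 0.107) → max |·| = 0.404

0.404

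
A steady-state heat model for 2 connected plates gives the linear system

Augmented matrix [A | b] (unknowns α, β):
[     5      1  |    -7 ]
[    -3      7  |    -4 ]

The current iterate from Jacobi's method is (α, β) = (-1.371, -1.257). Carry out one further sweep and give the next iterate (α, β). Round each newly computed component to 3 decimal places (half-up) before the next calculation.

One sweep:
  α = (-7 - (1)·-1.257) / (5) = -1.149
  β = (-4 - (-3)·-1.371) / (7) = -1.159

(-1.149, -1.159)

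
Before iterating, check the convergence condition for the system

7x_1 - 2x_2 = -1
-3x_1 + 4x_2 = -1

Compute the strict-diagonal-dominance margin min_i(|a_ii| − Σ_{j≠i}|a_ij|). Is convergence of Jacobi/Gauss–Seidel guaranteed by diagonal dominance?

row 1: |7| − (2) = 5
row 2: |4| − (3) = 1
minimum over rows = 1 → strictly diagonally dominant (convergence guaranteed)

1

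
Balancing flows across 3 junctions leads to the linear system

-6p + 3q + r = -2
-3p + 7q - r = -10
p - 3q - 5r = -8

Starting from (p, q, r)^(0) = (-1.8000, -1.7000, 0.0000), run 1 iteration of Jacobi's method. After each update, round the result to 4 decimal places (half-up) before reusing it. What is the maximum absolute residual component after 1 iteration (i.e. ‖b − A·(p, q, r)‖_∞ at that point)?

Iteration 1:
  p = (-2 - (3)·-1.7000 - (1)·0.0000) / (-6) = -0.5167
  q = (-10 - (-3)·-1.8000 - (-1)·0.0000) / (7) = -2.2000
  r = (-8 - (1)·-1.8000 - (-3)·-1.7000) / (-5) = 2.2600
Residual b − A·x = (-0.7602, 6.1099, -2.7833); ∞-norm = 6.1099

6.1099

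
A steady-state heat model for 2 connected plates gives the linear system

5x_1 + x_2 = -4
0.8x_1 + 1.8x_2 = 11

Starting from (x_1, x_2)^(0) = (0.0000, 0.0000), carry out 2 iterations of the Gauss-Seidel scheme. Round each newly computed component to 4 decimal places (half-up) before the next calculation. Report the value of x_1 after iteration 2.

Iteration 1:
  x_1 = (-4 - (1)·0.0000) / (5) = -0.8000
  x_2 = (11 - (0.8)·-0.8000) / (1.8) = 6.4667
Iteration 2:
  x_1 = (-4 - (1)·6.4667) / (5) = -2.0933
  x_2 = (11 - (0.8)·-2.0933) / (1.8) = 7.0415

-2.0933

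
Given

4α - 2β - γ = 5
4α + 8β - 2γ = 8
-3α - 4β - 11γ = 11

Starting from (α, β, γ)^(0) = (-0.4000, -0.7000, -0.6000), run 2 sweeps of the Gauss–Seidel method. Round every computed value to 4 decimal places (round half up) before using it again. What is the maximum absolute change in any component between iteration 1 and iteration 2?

0.3932

Iteration 1:
  α = (5 - (-2)·-0.7000 - (-1)·-0.6000) / (4) = 0.7500
  β = (8 - (4)·0.7500 - (-2)·-0.6000) / (8) = 0.4750
  γ = (11 - (-3)·0.7500 - (-4)·0.4750) / (-11) = -1.3773
Iteration 2:
  α = (5 - (-2)·0.4750 - (-1)·-1.3773) / (4) = 1.1432
  β = (8 - (4)·1.1432 - (-2)·-1.3773) / (8) = 0.0841
  γ = (11 - (-3)·1.1432 - (-4)·0.0841) / (-11) = -1.3424
Change: (0.3932, -0.3909, 0.0349) → max |·| = 0.3932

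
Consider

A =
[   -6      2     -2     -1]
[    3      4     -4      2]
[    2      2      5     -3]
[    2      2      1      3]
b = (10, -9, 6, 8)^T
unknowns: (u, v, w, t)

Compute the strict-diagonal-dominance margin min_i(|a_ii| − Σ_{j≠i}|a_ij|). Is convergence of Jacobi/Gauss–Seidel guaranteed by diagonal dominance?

-5

row 1: |-6| − (2+2+1) = 1
row 2: |4| − (3+4+2) = -5
row 3: |5| − (2+2+3) = -2
row 4: |3| − (2+2+1) = -2
minimum over rows = -5 → not strictly diagonally dominant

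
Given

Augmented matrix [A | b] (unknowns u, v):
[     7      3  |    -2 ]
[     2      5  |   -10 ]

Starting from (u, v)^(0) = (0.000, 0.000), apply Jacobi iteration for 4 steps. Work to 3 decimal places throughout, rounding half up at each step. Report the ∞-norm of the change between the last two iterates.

0.146

Iteration 1:
  u = (-2 - (3)·0.000) / (7) = -0.286
  v = (-10 - (2)·0.000) / (5) = -2.000
Iteration 2:
  u = (-2 - (3)·-2.000) / (7) = 0.571
  v = (-10 - (2)·-0.286) / (5) = -1.886
Iteration 3:
  u = (-2 - (3)·-1.886) / (7) = 0.523
  v = (-10 - (2)·0.571) / (5) = -2.228
Iteration 4:
  u = (-2 - (3)·-2.228) / (7) = 0.669
  v = (-10 - (2)·0.523) / (5) = -2.209
Change: (0.146, 0.019) → max |·| = 0.146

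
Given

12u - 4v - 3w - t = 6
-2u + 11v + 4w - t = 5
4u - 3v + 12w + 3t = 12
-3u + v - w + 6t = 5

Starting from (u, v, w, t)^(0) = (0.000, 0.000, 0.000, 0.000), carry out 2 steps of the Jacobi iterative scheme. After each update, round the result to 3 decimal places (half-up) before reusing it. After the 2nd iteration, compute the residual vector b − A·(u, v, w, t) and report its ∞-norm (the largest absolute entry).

Iteration 1:
  u = (6 - (-4)·0.000 - (-3)·0.000 - (-1)·0.000) / (12) = 0.500
  v = (5 - (-2)·0.000 - (4)·0.000 - (-1)·0.000) / (11) = 0.455
  w = (12 - (4)·0.000 - (-3)·0.000 - (3)·0.000) / (12) = 1.000
  t = (5 - (-3)·0.000 - (1)·0.000 - (-1)·0.000) / (6) = 0.833
Iteration 2:
  u = (6 - (-4)·0.455 - (-3)·1.000 - (-1)·0.833) / (12) = 0.971
  v = (5 - (-2)·0.500 - (4)·1.000 - (-1)·0.833) / (11) = 0.258
  w = (12 - (4)·0.500 - (-3)·0.455 - (3)·0.833) / (12) = 0.739
  t = (5 - (-3)·0.500 - (1)·0.455 - (-1)·1.000) / (6) = 1.174
Residual b − A·x = (-1.229, 2.322, -3.500, 1.350); ∞-norm = 3.500

3.500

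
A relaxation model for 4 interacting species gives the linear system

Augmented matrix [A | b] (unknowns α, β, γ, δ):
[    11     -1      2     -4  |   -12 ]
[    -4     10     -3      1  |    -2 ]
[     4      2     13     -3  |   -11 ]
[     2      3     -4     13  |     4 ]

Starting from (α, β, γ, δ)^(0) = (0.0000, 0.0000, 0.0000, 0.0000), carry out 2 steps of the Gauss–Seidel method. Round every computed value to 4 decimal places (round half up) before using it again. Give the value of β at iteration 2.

-0.7308

Iteration 1:
  α = (-12 - (-1)·0.0000 - (2)·0.0000 - (-4)·0.0000) / (11) = -1.0909
  β = (-2 - (-4)·-1.0909 - (-3)·0.0000 - (1)·0.0000) / (10) = -0.6364
  γ = (-11 - (4)·-1.0909 - (2)·-0.6364 - (-3)·0.0000) / (13) = -0.4126
  δ = (4 - (2)·-1.0909 - (3)·-0.6364 - (-4)·-0.4126) / (13) = 0.4954
Iteration 2:
  α = (-12 - (-1)·-0.6364 - (2)·-0.4126 - (-4)·0.4954) / (11) = -0.8936
  β = (-2 - (-4)·-0.8936 - (-3)·-0.4126 - (1)·0.4954) / (10) = -0.7308
  γ = (-11 - (4)·-0.8936 - (2)·-0.7308 - (-3)·0.4954) / (13) = -0.3444
  δ = (4 - (2)·-0.8936 - (3)·-0.7308 - (-4)·-0.3444) / (13) = 0.5078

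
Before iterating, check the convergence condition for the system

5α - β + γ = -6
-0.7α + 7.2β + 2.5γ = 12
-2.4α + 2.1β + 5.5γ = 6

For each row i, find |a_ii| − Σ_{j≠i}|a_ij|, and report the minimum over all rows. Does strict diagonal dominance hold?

row 1: |5| − (1+1) = 3
row 2: |7.2| − (0.7+2.5) = 4
row 3: |5.5| − (2.4+2.1) = 1
minimum over rows = 1 → strictly diagonally dominant (convergence guaranteed)

1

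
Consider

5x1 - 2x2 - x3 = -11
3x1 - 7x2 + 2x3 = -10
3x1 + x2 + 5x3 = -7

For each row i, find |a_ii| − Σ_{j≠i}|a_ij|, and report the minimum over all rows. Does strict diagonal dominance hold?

1

row 1: |5| − (2+1) = 2
row 2: |-7| − (3+2) = 2
row 3: |5| − (3+1) = 1
minimum over rows = 1 → strictly diagonally dominant (convergence guaranteed)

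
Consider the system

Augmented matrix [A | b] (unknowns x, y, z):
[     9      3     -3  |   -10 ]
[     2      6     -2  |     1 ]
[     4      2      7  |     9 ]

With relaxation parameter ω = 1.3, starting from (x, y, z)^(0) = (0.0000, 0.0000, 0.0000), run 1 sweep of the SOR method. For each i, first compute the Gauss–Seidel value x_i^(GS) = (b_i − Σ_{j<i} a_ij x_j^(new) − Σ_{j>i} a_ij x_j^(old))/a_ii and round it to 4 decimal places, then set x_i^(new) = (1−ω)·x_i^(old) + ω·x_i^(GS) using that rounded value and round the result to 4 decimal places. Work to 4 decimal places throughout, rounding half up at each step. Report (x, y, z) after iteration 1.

Iteration 1:
  x: GS value = (-10 - (3)·0.0000 - (-3)·0.0000) / (9) = -1.1111;  x ← (1−ω)·0.0000 + ω·-1.1111 = -1.4444
  y: GS value = (1 - (2)·-1.4444 - (-2)·0.0000) / (6) = 0.6481;  y ← (1−ω)·0.0000 + ω·0.6481 = 0.8425
  z: GS value = (9 - (4)·-1.4444 - (2)·0.8425) / (7) = 1.8704;  z ← (1−ω)·0.0000 + ω·1.8704 = 2.4315

(-1.4444, 0.8425, 2.4315)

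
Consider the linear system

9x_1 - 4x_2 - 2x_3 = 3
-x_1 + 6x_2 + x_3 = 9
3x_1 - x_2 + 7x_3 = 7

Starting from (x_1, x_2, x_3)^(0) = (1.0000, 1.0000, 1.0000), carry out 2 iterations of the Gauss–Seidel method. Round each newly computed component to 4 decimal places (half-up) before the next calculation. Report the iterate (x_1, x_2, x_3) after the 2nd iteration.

(1.1746, 1.5648, 0.7201)

Iteration 1:
  x_1 = (3 - (-4)·1.0000 - (-2)·1.0000) / (9) = 1.0000
  x_2 = (9 - (-1)·1.0000 - (1)·1.0000) / (6) = 1.5000
  x_3 = (7 - (3)·1.0000 - (-1)·1.5000) / (7) = 0.7857
Iteration 2:
  x_1 = (3 - (-4)·1.5000 - (-2)·0.7857) / (9) = 1.1746
  x_2 = (9 - (-1)·1.1746 - (1)·0.7857) / (6) = 1.5648
  x_3 = (7 - (3)·1.1746 - (-1)·1.5648) / (7) = 0.7201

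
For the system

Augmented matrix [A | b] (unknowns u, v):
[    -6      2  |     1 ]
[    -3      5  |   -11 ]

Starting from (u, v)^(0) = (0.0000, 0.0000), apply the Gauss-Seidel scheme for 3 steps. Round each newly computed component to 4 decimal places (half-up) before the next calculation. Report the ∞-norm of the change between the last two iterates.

Iteration 1:
  u = (1 - (2)·0.0000) / (-6) = -0.1667
  v = (-11 - (-3)·-0.1667) / (5) = -2.3000
Iteration 2:
  u = (1 - (2)·-2.3000) / (-6) = -0.9333
  v = (-11 - (-3)·-0.9333) / (5) = -2.7600
Iteration 3:
  u = (1 - (2)·-2.7600) / (-6) = -1.0867
  v = (-11 - (-3)·-1.0867) / (5) = -2.8520
Change: (-0.1534, -0.0920) → max |·| = 0.1534

0.1534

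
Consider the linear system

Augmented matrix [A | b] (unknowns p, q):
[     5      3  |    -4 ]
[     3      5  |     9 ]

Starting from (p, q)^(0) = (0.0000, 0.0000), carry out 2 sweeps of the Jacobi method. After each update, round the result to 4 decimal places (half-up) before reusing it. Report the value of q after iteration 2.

Iteration 1:
  p = (-4 - (3)·0.0000) / (5) = -0.8000
  q = (9 - (3)·0.0000) / (5) = 1.8000
Iteration 2:
  p = (-4 - (3)·1.8000) / (5) = -1.8800
  q = (9 - (3)·-0.8000) / (5) = 2.2800

2.2800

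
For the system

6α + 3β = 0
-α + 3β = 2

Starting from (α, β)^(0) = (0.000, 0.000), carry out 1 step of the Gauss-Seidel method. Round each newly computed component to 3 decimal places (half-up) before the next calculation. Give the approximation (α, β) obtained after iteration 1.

Iteration 1:
  α = (0 - (3)·0.000) / (6) = 0.000
  β = (2 - (-1)·0.000) / (3) = 0.667

(0.000, 0.667)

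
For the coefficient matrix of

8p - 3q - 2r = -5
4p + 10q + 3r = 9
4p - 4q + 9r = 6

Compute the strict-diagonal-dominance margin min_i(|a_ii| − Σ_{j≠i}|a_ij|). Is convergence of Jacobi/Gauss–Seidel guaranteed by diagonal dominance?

1

row 1: |8| − (3+2) = 3
row 2: |10| − (4+3) = 3
row 3: |9| − (4+4) = 1
minimum over rows = 1 → strictly diagonally dominant (convergence guaranteed)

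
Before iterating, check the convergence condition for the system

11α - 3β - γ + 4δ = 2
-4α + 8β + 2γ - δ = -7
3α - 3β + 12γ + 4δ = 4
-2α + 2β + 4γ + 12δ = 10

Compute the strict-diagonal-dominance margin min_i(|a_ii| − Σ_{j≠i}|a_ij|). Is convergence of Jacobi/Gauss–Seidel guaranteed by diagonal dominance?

row 1: |11| − (3+1+4) = 3
row 2: |8| − (4+2+1) = 1
row 3: |12| − (3+3+4) = 2
row 4: |12| − (2+2+4) = 4
minimum over rows = 1 → strictly diagonally dominant (convergence guaranteed)

1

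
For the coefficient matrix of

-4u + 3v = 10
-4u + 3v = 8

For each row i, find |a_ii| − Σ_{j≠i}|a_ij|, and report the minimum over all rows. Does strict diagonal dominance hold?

row 1: |-4| − (3) = 1
row 2: |3| − (4) = -1
minimum over rows = -1 → not strictly diagonally dominant

-1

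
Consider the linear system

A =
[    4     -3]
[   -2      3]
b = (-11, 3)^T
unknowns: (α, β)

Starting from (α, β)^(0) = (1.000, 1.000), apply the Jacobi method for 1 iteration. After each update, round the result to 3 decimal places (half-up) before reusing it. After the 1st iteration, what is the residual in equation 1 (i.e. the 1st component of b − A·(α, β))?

2.001

Iteration 1:
  α = (-11 - (-3)·1.000) / (4) = -2.000
  β = (3 - (-2)·1.000) / (3) = 1.667
Residual b − A·x = (2.001, -6.001)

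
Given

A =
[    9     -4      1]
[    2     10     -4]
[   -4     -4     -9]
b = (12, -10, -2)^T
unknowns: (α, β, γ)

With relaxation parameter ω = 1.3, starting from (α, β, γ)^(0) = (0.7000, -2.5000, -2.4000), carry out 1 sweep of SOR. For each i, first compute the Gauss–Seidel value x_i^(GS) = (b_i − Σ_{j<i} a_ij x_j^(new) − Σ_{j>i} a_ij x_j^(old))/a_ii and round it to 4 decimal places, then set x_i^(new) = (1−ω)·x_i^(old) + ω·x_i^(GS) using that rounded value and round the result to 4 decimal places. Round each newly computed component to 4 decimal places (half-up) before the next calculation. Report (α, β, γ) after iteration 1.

Iteration 1:
  α: GS value = (12 - (-4)·-2.5000 - (1)·-2.4000) / (9) = 0.4889;  α ← (1−ω)·0.7000 + ω·0.4889 = 0.4256
  β: GS value = (-10 - (2)·0.4256 - (-4)·-2.4000) / (10) = -2.0451;  β ← (1−ω)·-2.5000 + ω·-2.0451 = -1.9086
  γ: GS value = (-2 - (-4)·0.4256 - (-4)·-1.9086) / (-9) = 0.8813;  γ ← (1−ω)·-2.4000 + ω·0.8813 = 1.8657

(0.4256, -1.9086, 1.8657)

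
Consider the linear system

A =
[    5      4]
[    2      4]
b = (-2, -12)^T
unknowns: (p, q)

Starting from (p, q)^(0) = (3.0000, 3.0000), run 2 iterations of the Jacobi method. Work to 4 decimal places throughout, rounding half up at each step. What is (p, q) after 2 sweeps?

(3.2000, -1.6000)

Iteration 1:
  p = (-2 - (4)·3.0000) / (5) = -2.8000
  q = (-12 - (2)·3.0000) / (4) = -4.5000
Iteration 2:
  p = (-2 - (4)·-4.5000) / (5) = 3.2000
  q = (-12 - (2)·-2.8000) / (4) = -1.6000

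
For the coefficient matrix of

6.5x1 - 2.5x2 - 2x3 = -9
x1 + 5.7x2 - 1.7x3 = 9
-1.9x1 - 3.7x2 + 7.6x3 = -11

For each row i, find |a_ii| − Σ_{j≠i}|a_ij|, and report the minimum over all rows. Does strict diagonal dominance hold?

row 1: |6.5| − (2.5+2) = 2
row 2: |5.7| − (1+1.7) = 3
row 3: |7.6| − (1.9+3.7) = 2
minimum over rows = 2 → strictly diagonally dominant (convergence guaranteed)

2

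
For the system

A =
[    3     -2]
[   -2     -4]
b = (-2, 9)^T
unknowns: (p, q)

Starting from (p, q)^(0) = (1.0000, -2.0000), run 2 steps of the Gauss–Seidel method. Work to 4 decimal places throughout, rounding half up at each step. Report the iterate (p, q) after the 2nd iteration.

(-1.5000, -1.5000)

Iteration 1:
  p = (-2 - (-2)·-2.0000) / (3) = -2.0000
  q = (9 - (-2)·-2.0000) / (-4) = -1.2500
Iteration 2:
  p = (-2 - (-2)·-1.2500) / (3) = -1.5000
  q = (9 - (-2)·-1.5000) / (-4) = -1.5000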